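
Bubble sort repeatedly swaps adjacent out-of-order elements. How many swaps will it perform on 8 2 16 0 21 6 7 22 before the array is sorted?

10 swaps

Each adjacent swap fixes exactly one inversion, so the minimum swap count equals the number of inversions.
Count inversions — for each element, later elements that are smaller:
8: 2, 0, 6, 7 → 4
2: 0 → 1
16: 0, 6, 7 → 3
0: none → 0
21: 6, 7 → 2
6: none → 0
7: none → 0
22: none → 0
Total inversions: 4 + 1 + 3 + 0 + 2 + 0 + 0 + 0 = 10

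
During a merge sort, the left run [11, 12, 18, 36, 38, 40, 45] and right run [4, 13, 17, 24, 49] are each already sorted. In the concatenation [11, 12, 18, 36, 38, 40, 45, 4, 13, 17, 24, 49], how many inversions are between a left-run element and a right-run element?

Count, for every r in R, how many entries of L exceed r:
r = 4: 11, 12, 18, 36, 38, 40, 45 → 7
r = 13: 18, 36, 38, 40, 45 → 5
r = 17: 18, 36, 38, 40, 45 → 5
r = 24: 36, 38, 40, 45 → 4
r = 49: none → 0
Cross-inversions: 7 + 5 + 5 + 4 + 0 = 21

21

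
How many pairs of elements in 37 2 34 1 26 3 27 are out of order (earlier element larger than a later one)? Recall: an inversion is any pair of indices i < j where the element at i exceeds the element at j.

12 inversions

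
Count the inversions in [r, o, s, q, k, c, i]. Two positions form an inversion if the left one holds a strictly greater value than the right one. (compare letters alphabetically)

Out-of-order pairs: 17

Element-by-element contributions:
r → o, q, k, c, i → 5
o → k, c, i → 3
s → q, k, c, i → 4
q → k, c, i → 3
k → c, i → 2
c → none → 0
i → none → 0
Sum: 5 + 3 + 4 + 3 + 2 + 0 + 0 = 17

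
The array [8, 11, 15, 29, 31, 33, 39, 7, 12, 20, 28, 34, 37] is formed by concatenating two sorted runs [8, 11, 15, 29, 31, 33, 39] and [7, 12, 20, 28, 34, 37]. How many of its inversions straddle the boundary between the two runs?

Take each right-half value and tally the left-half values above it:
r = 7: 8, 11, 15, 29, 31, 33, 39 → 7
r = 12: 15, 29, 31, 33, 39 → 5
r = 20: 29, 31, 33, 39 → 4
r = 28: 29, 31, 33, 39 → 4
r = 34: 39 → 1
r = 37: 39 → 1
Cross-inversions: 7 + 5 + 4 + 4 + 1 + 1 = 22

22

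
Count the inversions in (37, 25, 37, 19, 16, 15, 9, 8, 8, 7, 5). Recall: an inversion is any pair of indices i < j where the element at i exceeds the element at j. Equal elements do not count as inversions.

Inversions: 52

Sweep left to right; for each value list the smaller values that follow it:
37 → 25, 19, 16, 15, 9, 8, 8, 7, 5 → 9
25 → 19, 16, 15, 9, 8, 8, 7, 5 → 8
37 → 19, 16, 15, 9, 8, 8, 7, 5 → 8
19 → 16, 15, 9, 8, 8, 7, 5 → 7
16 → 15, 9, 8, 8, 7, 5 → 6
15 → 9, 8, 8, 7, 5 → 5
9 → 8, 8, 7, 5 → 4
8 → 7, 5 → 2
8 → 7, 5 → 2
7 → 5 → 1
5 → none → 0
Sum: 9 + 8 + 8 + 7 + 6 + 5 + 4 + 2 + 2 + 1 + 0 = 52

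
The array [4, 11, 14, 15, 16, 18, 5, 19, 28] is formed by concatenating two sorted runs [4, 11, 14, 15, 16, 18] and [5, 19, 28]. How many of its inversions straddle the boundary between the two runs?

5

Take each right-half value and tally the left-half values above it:
r = 5: 11, 14, 15, 16, 18 → 5
r = 19: none → 0
r = 28: none → 0
Cross-inversions: 5 + 0 + 0 = 5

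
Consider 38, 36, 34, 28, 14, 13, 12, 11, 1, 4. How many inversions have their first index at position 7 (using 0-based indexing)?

The element at index 7 is 11.
Elements after it: 1, 4
Those smaller than 11: 1, 4

2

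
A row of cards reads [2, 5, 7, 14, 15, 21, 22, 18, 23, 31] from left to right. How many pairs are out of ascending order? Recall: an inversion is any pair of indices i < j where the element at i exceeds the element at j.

2

Element-by-element contributions:
2: 0
5: 0
7: 0
14: 0
15: 0
21: 1
22: 1
18: 0
23: 0
31: 0
Sum: 0 + 0 + 0 + 0 + 0 + 1 + 1 + 0 + 0 + 0 = 2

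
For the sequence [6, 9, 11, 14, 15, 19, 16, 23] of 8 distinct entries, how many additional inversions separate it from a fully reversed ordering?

27 inversions short

Maximum inversions for 8 distinct elements is C(8, 2) = 8·7/2 = 28.
Current inversions — for each element, count later smaller elements:
6: 0
9: 0
11: 0
14: 0
15: 0
19: 1
16: 0
23: 0
Current total: 0 + 0 + 0 + 0 + 0 + 1 + 0 + 0 = 1
Shortfall: 28 − 1 = 27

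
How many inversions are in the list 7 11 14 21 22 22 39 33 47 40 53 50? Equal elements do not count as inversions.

There are 3 inversions.

For each element, count later entries that are smaller:
7 → none → 0
11 → none → 0
14 → none → 0
21 → none → 0
22 → none → 0
22 → none → 0
39 → 33 → 1
33 → none → 0
47 → 40 → 1
40 → none → 0
53 → 50 → 1
50 → none → 0
Sum: 0 + 0 + 0 + 0 + 0 + 0 + 1 + 0 + 1 + 0 + 1 + 0 = 3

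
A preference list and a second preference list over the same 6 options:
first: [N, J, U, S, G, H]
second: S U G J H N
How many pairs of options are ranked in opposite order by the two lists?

Assign each item its position (1..6) in the first ordering, then rewrite the second ordering as that position sequence:
positions: N→1, J→2, U→3, S→4, G→5, H→6
second ordering as positions: [4, 3, 5, 2, 6, 1]
Discordant pairs = inversions in this position sequence.
4: 3, 2, 1 → 3
3: 2, 1 → 2
5: 2, 1 → 2
2: 1 → 1
6: 1 → 1
1: 0
Total: 3 + 2 + 2 + 1 + 1 + 0 = 9

There are 9 pairs.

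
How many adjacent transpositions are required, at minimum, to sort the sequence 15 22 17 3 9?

7

Minimum adjacent swaps = number of inversions (each swap of adjacent out-of-order elements removes one inversion and no swap can remove more).
Count inversions — for each element, later elements that are smaller:
15: 3, 9 → 2
22: 17, 3, 9 → 3
17: 3, 9 → 2
3: none → 0
9: none → 0
Total inversions: 2 + 3 + 2 + 0 + 0 = 7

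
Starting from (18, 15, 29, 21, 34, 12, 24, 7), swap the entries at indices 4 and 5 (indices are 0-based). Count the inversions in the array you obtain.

15 inversions

Positions 4 and 5 hold 34 and 12; after swapping, the array is [18, 15, 29, 21, 12, 34, 24, 7].
Sweep left to right; for each value list the smaller values that follow it:
18: 3
15: 2
29: 4
21: 2
12: 1
34: 2
24: 1
7: 0
Sum: 3 + 2 + 4 + 2 + 1 + 2 + 1 + 0 = 15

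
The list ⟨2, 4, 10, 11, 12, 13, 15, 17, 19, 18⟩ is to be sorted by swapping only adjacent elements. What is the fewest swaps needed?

The minimum number of adjacent swaps to sort an array equals its inversion count, since every such swap removes exactly one inversion.
Count inversions — for each element, later elements that are smaller:
2: none → 0
4: none → 0
10: none → 0
11: none → 0
12: none → 0
13: none → 0
15: none → 0
17: none → 0
19: 18 → 1
18: none → 0
Total inversions: 0 + 0 + 0 + 0 + 0 + 0 + 0 + 0 + 1 + 0 = 1

1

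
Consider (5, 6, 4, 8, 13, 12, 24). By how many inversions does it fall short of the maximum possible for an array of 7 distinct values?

18

Maximum inversions for 7 distinct elements is C(7, 2) = 7·6/2 = 21.
Current inversions — for each element, count later smaller elements:
5: 1
6: 1
4: 0
8: 0
13: 1
12: 0
24: 0
Current total: 1 + 1 + 0 + 0 + 1 + 0 + 0 = 3
Shortfall: 21 − 3 = 18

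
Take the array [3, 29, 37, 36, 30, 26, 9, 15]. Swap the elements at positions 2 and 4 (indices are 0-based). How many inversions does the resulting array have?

14

Positions 2 and 4 hold 37 and 30; after swapping, the array is [3, 29, 30, 36, 37, 26, 9, 15].
Sweep left to right; for each value list the smaller values that follow it:
3: 0
29: 3
30: 3
36: 3
37: 3
26: 2
9: 0
15: 0
Sum: 0 + 3 + 3 + 3 + 3 + 2 + 0 + 0 = 14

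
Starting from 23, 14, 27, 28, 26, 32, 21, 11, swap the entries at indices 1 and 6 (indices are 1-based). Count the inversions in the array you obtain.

Inversions: 22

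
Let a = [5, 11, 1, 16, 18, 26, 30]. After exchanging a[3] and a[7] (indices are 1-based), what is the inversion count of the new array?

There are 9 inversions.

Positions 3 and 7 hold 1 and 30; after swapping, the array is [5, 11, 30, 16, 18, 26, 1].
Element-by-element contributions:
5 → 1 → 1
11 → 1 → 1
30 → 16, 18, 26, 1 → 4
16 → 1 → 1
18 → 1 → 1
26 → 1 → 1
1 → none → 0
Sum: 1 + 1 + 4 + 1 + 1 + 1 + 0 = 9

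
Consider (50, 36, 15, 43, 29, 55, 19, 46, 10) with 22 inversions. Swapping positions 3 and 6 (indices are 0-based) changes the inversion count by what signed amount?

Positions 3 and 6 hold 43 and 19; after swapping, the array is [50, 36, 15, 19, 29, 55, 43, 46, 10].
For each element, count later entries that are smaller:
50 → 36, 15, 19, 29, 43, 46, 10 → 7
36 → 15, 19, 29, 10 → 4
15 → 10 → 1
19 → 10 → 1
29 → 10 → 1
55 → 43, 46, 10 → 3
43 → 10 → 1
46 → 10 → 1
10 → none → 0
Sum: 7 + 4 + 1 + 1 + 1 + 3 + 1 + 1 + 0 = 19
Change: 19 − 22 = -3

-3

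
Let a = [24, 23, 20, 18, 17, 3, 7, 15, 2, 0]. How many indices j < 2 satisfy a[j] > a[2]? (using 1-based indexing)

The element at index 2 is 23.
Elements before it: 24
Those larger than 23: 24

1 such element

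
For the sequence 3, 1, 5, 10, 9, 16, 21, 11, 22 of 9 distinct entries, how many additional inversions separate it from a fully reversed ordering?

Maximum inversions for 9 distinct elements is C(9, 2) = 9·8/2 = 36.
Current inversions — for each element, count later smaller elements:
3: 1
1: 0
5: 0
10: 1
9: 0
16: 1
21: 1
11: 0
22: 0
Current total: 1 + 0 + 0 + 1 + 0 + 1 + 1 + 0 + 0 = 4
Shortfall: 36 − 4 = 32

32 inversions short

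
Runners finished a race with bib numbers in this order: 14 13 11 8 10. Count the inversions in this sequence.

9

Listing every pair i<j with a[i]>a[j] (using 0-based positions):
(0,1): 14 > 13
(0,2): 14 > 11
(0,3): 14 > 8
(0,4): 14 > 10
(1,2): 13 > 11
(1,3): 13 > 8
(1,4): 13 > 10
(2,3): 11 > 8
(2,4): 11 > 10
That's 9 pairs.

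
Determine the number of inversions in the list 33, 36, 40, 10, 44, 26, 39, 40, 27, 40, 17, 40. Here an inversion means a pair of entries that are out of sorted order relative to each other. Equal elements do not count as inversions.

For each element, count later entries that are smaller:
33 → 10, 26, 27, 17 → 4
36 → 10, 26, 27, 17 → 4
40 → 10, 26, 39, 27, 17 → 5
10 → none → 0
44 → 26, 39, 40, 27, 40, 17, 40 → 7
26 → 17 → 1
39 → 27, 17 → 2
40 → 27, 17 → 2
27 → 17 → 1
40 → 17 → 1
17 → none → 0
40 → none → 0
Sum: 4 + 4 + 5 + 0 + 7 + 1 + 2 + 2 + 1 + 1 + 0 + 0 = 27

27 out-of-order pairs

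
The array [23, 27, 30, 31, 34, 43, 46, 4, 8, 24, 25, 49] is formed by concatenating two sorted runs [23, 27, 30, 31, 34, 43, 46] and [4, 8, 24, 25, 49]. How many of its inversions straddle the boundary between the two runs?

26 split inversions

For each element r of the right run, count left-run elements greater than r:
r = 4: 23, 27, 30, 31, 34, 43, 46 → 7
r = 8: 23, 27, 30, 31, 34, 43, 46 → 7
r = 24: 27, 30, 31, 34, 43, 46 → 6
r = 25: 27, 30, 31, 34, 43, 46 → 6
r = 49: none → 0
Cross-inversions: 7 + 7 + 6 + 6 + 0 = 26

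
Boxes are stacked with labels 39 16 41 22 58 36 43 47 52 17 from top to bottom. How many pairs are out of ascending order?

17

Sweep left to right; for each value list the smaller values that follow it:
39: 4
16: 0
41: 3
22: 1
58: 5
36: 1
43: 1
47: 1
52: 1
17: 0
Sum: 4 + 0 + 3 + 1 + 5 + 1 + 1 + 1 + 1 + 0 = 17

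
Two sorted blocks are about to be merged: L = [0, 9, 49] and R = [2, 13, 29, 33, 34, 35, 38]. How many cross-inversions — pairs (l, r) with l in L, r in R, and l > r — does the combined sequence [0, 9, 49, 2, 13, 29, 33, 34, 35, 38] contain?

There are 8 cross-inversions.

Count, for every r in R, how many entries of L exceed r:
r = 2: 9, 49 → 2
r = 13: 49 → 1
r = 29: 49 → 1
r = 33: 49 → 1
r = 34: 49 → 1
r = 35: 49 → 1
r = 38: 49 → 1
Cross-inversions: 2 + 1 + 1 + 1 + 1 + 1 + 1 = 8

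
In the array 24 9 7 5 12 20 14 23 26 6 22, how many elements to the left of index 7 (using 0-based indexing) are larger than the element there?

1

The element at index 7 is 23.
Elements before it: 24, 9, 7, 5, 12, 20, 14
Those larger than 23: 24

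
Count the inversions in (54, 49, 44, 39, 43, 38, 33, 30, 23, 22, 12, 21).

Count, for each position, how many later elements it exceeds:
54 → 49, 44, 39, 43, 38, 33, 30, 23, 22, 12, 21 → 11
49 → 44, 39, 43, 38, 33, 30, 23, 22, 12, 21 → 10
44 → 39, 43, 38, 33, 30, 23, 22, 12, 21 → 9
39 → 38, 33, 30, 23, 22, 12, 21 → 7
43 → 38, 33, 30, 23, 22, 12, 21 → 7
38 → 33, 30, 23, 22, 12, 21 → 6
33 → 30, 23, 22, 12, 21 → 5
30 → 23, 22, 12, 21 → 4
23 → 22, 12, 21 → 3
22 → 12, 21 → 2
12 → none → 0
21 → none → 0
Sum: 11 + 10 + 9 + 7 + 7 + 6 + 5 + 4 + 3 + 2 + 0 + 0 = 64

64 inversions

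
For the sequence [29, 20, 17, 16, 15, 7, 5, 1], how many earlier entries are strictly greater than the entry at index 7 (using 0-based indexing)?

7

The element at index 7 is 1.
Elements before it: 29, 20, 17, 16, 15, 7, 5
Those larger than 1: 29, 20, 17, 16, 15, 7, 5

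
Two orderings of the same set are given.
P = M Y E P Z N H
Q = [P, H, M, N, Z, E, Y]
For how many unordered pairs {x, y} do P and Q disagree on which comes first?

14

Assign each item its position (1..7) in the first ordering, then rewrite the second ordering as that position sequence:
positions: M→1, Y→2, E→3, P→4, Z→5, N→6, H→7
second ordering as positions: [4, 7, 1, 6, 5, 3, 2]
Discordant pairs = inversions in this position sequence.
4: 1, 3, 2 → 3
7: 1, 6, 5, 3, 2 → 5
1: 0
6: 5, 3, 2 → 3
5: 3, 2 → 2
3: 2 → 1
2: 0
Total: 3 + 5 + 0 + 3 + 2 + 1 + 0 = 14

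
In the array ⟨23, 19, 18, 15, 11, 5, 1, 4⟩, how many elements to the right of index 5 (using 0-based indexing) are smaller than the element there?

2

The element at index 5 is 5.
Elements after it: 1, 4
Those smaller than 5: 1, 4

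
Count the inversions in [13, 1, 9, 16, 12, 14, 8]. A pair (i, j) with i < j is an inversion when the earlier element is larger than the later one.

10 inversions

Sweep left to right; for each value list the smaller values that follow it:
13: 4
1: 0
9: 1
16: 3
12: 1
14: 1
8: 0
Sum: 4 + 0 + 1 + 3 + 1 + 1 + 0 = 10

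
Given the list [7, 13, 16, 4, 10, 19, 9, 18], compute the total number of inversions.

Sweep left to right; for each value list the smaller values that follow it:
7 → 4 → 1
13 → 4, 10, 9 → 3
16 → 4, 10, 9 → 3
4 → none → 0
10 → 9 → 1
19 → 9, 18 → 2
9 → none → 0
18 → none → 0
Sum: 1 + 3 + 3 + 0 + 1 + 2 + 0 + 0 = 10

10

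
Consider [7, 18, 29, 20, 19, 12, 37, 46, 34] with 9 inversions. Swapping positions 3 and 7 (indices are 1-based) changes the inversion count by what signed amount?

+1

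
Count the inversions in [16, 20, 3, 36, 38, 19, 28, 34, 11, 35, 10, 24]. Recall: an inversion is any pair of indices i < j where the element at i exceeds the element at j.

32 out-of-order pairs

Element-by-element contributions:
16 → 3, 11, 10 → 3
20 → 3, 19, 11, 10 → 4
3 → none → 0
36 → 19, 28, 34, 11, 35, 10, 24 → 7
38 → 19, 28, 34, 11, 35, 10, 24 → 7
19 → 11, 10 → 2
28 → 11, 10, 24 → 3
34 → 11, 10, 24 → 3
11 → 10 → 1
35 → 10, 24 → 2
10 → none → 0
24 → none → 0
Sum: 3 + 4 + 0 + 7 + 7 + 2 + 3 + 3 + 1 + 2 + 0 + 0 = 32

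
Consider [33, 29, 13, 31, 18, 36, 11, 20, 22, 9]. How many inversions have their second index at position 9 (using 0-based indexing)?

The element at index 9 is 9.
Elements before it: 33, 29, 13, 31, 18, 36, 11, 20, 22
Those larger than 9: 33, 29, 13, 31, 18, 36, 11, 20, 22

9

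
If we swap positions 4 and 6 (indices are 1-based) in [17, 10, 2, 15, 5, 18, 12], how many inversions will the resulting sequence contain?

Positions 4 and 6 hold 15 and 18; after swapping, the array is [17, 10, 2, 18, 5, 15, 12].
Sweep left to right; for each value list the smaller values that follow it:
17: 5
10: 2
2: 0
18: 3
5: 0
15: 1
12: 0
Sum: 5 + 2 + 0 + 3 + 0 + 1 + 0 = 11

There are 11 inversions.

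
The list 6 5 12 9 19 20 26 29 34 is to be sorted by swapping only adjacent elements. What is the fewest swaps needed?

Each adjacent swap fixes exactly one inversion, so the minimum swap count equals the number of inversions.
Count inversions — for each element, later elements that are smaller:
6: 5 → 1
5: none → 0
12: 9 → 1
9: none → 0
19: none → 0
20: none → 0
26: none → 0
29: none → 0
34: none → 0
Total inversions: 1 + 0 + 1 + 0 + 0 + 0 + 0 + 0 + 0 = 2

2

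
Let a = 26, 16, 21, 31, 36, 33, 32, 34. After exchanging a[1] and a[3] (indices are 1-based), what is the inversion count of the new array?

There are 5 inversions.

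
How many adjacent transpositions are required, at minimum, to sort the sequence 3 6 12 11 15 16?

1 adjacent swap

Each adjacent swap fixes exactly one inversion, so the minimum swap count equals the number of inversions.
Count inversions — for each element, later elements that are smaller:
3: none → 0
6: none → 0
12: 11 → 1
11: none → 0
15: none → 0
16: none → 0
Total inversions: 0 + 0 + 1 + 0 + 0 + 0 = 1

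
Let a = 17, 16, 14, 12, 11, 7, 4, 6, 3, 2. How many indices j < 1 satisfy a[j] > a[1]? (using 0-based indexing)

The element at index 1 is 16.
Elements before it: 17
Those larger than 16: 17

1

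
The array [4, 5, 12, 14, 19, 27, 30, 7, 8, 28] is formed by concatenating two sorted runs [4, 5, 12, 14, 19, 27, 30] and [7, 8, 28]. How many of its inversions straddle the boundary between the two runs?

Count, for every r in R, how many entries of L exceed r:
r = 7: 12, 14, 19, 27, 30 → 5
r = 8: 12, 14, 19, 27, 30 → 5
r = 28: 30 → 1
Cross-inversions: 5 + 5 + 1 = 11

11 split inversions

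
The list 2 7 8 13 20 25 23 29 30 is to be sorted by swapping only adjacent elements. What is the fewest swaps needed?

Each adjacent swap fixes exactly one inversion, so the minimum swap count equals the number of inversions.
Count inversions — for each element, later elements that are smaller:
2: none → 0
7: none → 0
8: none → 0
13: none → 0
20: none → 0
25: 23 → 1
23: none → 0
29: none → 0
30: none → 0
Total inversions: 0 + 0 + 0 + 0 + 0 + 1 + 0 + 0 + 0 = 1

1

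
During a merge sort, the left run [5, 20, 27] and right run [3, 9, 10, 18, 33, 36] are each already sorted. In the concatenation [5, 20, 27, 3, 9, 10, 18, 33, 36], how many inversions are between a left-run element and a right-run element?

Take each right-half value and tally the left-half values above it:
r = 3: 5, 20, 27 → 3
r = 9: 20, 27 → 2
r = 10: 20, 27 → 2
r = 18: 20, 27 → 2
r = 33: none → 0
r = 36: none → 0
Cross-inversions: 3 + 2 + 2 + 2 + 0 + 0 = 9

Split inversions: 9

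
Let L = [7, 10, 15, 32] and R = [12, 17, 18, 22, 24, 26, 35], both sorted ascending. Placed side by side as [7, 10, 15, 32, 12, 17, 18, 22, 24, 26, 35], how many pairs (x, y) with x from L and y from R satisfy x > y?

7

For each element r of the right run, count left-run elements greater than r:
r = 12: 15, 32 → 2
r = 17: 32 → 1
r = 18: 32 → 1
r = 22: 32 → 1
r = 24: 32 → 1
r = 26: 32 → 1
r = 35: none → 0
Cross-inversions: 2 + 1 + 1 + 1 + 1 + 1 + 0 = 7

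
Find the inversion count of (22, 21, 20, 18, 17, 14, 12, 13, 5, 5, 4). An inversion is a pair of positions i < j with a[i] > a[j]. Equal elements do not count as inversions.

53

Element-by-element contributions:
22 → 21, 20, 18, 17, 14, 12, 13, 5, 5, 4 → 10
21 → 20, 18, 17, 14, 12, 13, 5, 5, 4 → 9
20 → 18, 17, 14, 12, 13, 5, 5, 4 → 8
18 → 17, 14, 12, 13, 5, 5, 4 → 7
17 → 14, 12, 13, 5, 5, 4 → 6
14 → 12, 13, 5, 5, 4 → 5
12 → 5, 5, 4 → 3
13 → 5, 5, 4 → 3
5 → 4 → 1
5 → 4 → 1
4 → none → 0
Sum: 10 + 9 + 8 + 7 + 6 + 5 + 3 + 3 + 1 + 1 + 0 = 53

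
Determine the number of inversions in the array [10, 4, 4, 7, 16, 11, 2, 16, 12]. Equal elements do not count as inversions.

There are 12 inversions.

Count, for each position, how many later elements it exceeds:
10 → 4, 4, 7, 2 → 4
4 → 2 → 1
4 → 2 → 1
7 → 2 → 1
16 → 11, 2, 12 → 3
11 → 2 → 1
2 → none → 0
16 → 12 → 1
12 → none → 0
Sum: 4 + 1 + 1 + 1 + 3 + 1 + 0 + 1 + 0 = 12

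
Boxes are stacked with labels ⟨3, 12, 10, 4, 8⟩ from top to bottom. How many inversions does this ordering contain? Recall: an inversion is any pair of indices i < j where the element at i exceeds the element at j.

Out-of-order index pairs (0-indexed):
(1,2): 12 > 10
(1,3): 12 > 4
(1,4): 12 > 8
(2,3): 10 > 4
(2,4): 10 > 8
That's 5 pairs.

5 out-of-order pairs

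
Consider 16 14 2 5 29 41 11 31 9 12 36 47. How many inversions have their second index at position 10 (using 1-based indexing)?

5

The element at index 10 is 12.
Elements before it: 16, 14, 2, 5, 29, 41, 11, 31, 9
Those larger than 12: 16, 14, 29, 41, 31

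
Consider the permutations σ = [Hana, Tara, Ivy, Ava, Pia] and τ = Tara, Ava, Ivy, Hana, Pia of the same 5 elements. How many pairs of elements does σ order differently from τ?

Assign each item its position (1..5) in the first ordering, then rewrite the second ordering as that position sequence:
positions: Hana→1, Tara→2, Ivy→3, Ava→4, Pia→5
second ordering as positions: [2, 4, 3, 1, 5]
Discordant pairs = inversions in this position sequence.
2: 1 → 1
4: 3, 1 → 2
3: 1 → 1
1: 0
5: 0
Total: 1 + 2 + 1 + 0 + 0 = 4

4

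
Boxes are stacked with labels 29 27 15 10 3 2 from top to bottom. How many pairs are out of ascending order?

15

For each element, count later entries that are smaller:
29 → 27, 15, 10, 3, 2 → 5
27 → 15, 10, 3, 2 → 4
15 → 10, 3, 2 → 3
10 → 3, 2 → 2
3 → 2 → 1
2 → none → 0
Sum: 5 + 4 + 3 + 2 + 1 + 0 = 15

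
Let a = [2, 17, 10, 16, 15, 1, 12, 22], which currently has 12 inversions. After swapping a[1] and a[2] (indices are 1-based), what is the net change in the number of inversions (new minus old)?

+1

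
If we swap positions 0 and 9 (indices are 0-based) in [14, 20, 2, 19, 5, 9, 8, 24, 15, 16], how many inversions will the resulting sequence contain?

Inversions: 22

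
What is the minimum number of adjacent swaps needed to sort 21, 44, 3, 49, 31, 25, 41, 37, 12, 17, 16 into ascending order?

There are 34 adjacent swaps.

Minimum adjacent swaps = number of inversions (each swap of adjacent out-of-order elements removes one inversion and no swap can remove more).
Count inversions — for each element, later elements that are smaller:
21: 3, 12, 17, 16 → 4
44: 3, 31, 25, 41, 37, 12, 17, 16 → 8
3: none → 0
49: 31, 25, 41, 37, 12, 17, 16 → 7
31: 25, 12, 17, 16 → 4
25: 12, 17, 16 → 3
41: 37, 12, 17, 16 → 4
37: 12, 17, 16 → 3
12: none → 0
17: 16 → 1
16: none → 0
Total inversions: 4 + 8 + 0 + 7 + 4 + 3 + 4 + 3 + 0 + 1 + 0 = 34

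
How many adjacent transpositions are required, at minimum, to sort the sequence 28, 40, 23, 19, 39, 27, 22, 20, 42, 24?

25

Each adjacent swap fixes exactly one inversion, so the minimum swap count equals the number of inversions.
Count inversions — for each element, later elements that are smaller:
28: 23, 19, 27, 22, 20, 24 → 6
40: 23, 19, 39, 27, 22, 20, 24 → 7
23: 19, 22, 20 → 3
19: none → 0
39: 27, 22, 20, 24 → 4
27: 22, 20, 24 → 3
22: 20 → 1
20: none → 0
42: 24 → 1
24: none → 0
Total inversions: 6 + 7 + 3 + 0 + 4 + 3 + 1 + 0 + 1 + 0 = 25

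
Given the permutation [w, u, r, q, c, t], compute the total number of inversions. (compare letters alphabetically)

12

Out-of-order index pairs (0-indexed):
(0,1): w > u
(0,2): w > r
(0,3): w > q
(0,4): w > c
(0,5): w > t
(1,2): u > r
(1,3): u > q
(1,4): u > c
(1,5): u > t
(2,3): r > q
(2,4): r > c
(3,4): q > c
That's 12 pairs.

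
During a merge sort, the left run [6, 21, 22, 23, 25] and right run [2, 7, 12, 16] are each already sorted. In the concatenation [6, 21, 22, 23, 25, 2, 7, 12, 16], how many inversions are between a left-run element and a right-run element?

Take each right-half value and tally the left-half values above it:
r = 2: 6, 21, 22, 23, 25 → 5
r = 7: 21, 22, 23, 25 → 4
r = 12: 21, 22, 23, 25 → 4
r = 16: 21, 22, 23, 25 → 4
Cross-inversions: 5 + 4 + 4 + 4 = 17

17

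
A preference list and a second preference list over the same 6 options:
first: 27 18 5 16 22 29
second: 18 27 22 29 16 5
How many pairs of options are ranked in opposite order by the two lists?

Assign each item its position (1..6) in the first ordering, then rewrite the second ordering as that position sequence:
positions: 27→1, 18→2, 5→3, 16→4, 22→5, 29→6
second ordering as positions: [2, 1, 5, 6, 4, 3]
Discordant pairs = inversions in this position sequence.
2: 1 → 1
1: 0
5: 4, 3 → 2
6: 4, 3 → 2
4: 3 → 1
3: 0
Total: 1 + 0 + 2 + 2 + 1 + 0 = 6

6 pairs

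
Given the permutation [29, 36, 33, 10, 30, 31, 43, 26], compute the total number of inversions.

Sweep left to right; for each value list the smaller values that follow it:
29: 2
36: 5
33: 4
10: 0
30: 1
31: 1
43: 1
26: 0
Sum: 2 + 5 + 4 + 0 + 1 + 1 + 1 + 0 = 14

14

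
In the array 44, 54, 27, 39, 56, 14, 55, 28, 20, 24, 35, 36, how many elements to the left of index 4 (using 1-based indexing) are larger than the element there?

2

The element at index 4 is 39.
Elements before it: 44, 54, 27
Those larger than 39: 44, 54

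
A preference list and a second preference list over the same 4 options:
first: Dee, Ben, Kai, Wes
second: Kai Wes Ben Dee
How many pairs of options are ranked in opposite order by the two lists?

Assign each item its position (1..4) in the first ordering, then rewrite the second ordering as that position sequence:
positions: Dee→1, Ben→2, Kai→3, Wes→4
second ordering as positions: [3, 4, 2, 1]
Discordant pairs = inversions in this position sequence.
3: 2, 1 → 2
4: 2, 1 → 2
2: 1 → 1
1: 0
Total: 2 + 2 + 1 + 0 = 5

5 pairs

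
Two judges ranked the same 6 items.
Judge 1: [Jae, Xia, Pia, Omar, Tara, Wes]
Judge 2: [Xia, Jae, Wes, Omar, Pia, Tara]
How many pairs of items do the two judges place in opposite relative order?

5 discordant pairs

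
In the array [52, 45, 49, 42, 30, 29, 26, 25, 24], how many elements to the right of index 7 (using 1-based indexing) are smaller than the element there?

The element at index 7 is 26.
Elements after it: 25, 24
Those smaller than 26: 25, 24

2 such elements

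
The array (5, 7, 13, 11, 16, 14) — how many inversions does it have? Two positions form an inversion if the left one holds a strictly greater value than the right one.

Sweep left to right; for each value list the smaller values that follow it:
5 → none → 0
7 → none → 0
13 → 11 → 1
11 → none → 0
16 → 14 → 1
14 → none → 0
Sum: 0 + 0 + 1 + 0 + 1 + 0 = 2

2 inversions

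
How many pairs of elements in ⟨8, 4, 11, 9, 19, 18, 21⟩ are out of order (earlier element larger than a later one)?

Out-of-order index pairs (1-indexed):
(1,2): 8 > 4
(3,4): 11 > 9
(5,6): 19 > 18
That's 3 pairs.

Inversions: 3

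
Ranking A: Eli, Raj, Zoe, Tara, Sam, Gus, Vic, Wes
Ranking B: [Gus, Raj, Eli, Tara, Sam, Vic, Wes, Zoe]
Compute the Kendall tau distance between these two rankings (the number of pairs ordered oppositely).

There are 10 discordant pairs.

Assign each item its position (1..8) in the first ordering, then rewrite the second ordering as that position sequence:
positions: Eli→1, Raj→2, Zoe→3, Tara→4, Sam→5, Gus→6, Vic→7, Wes→8
second ordering as positions: [6, 2, 1, 4, 5, 7, 8, 3]
Discordant pairs = inversions in this position sequence.
6: 2, 1, 4, 5, 3 → 5
2: 1 → 1
1: 0
4: 3 → 1
5: 3 → 1
7: 3 → 1
8: 3 → 1
3: 0
Total: 5 + 1 + 0 + 1 + 1 + 1 + 1 + 0 = 10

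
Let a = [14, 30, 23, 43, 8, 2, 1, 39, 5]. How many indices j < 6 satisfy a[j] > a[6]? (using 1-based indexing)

5

The element at index 6 is 2.
Elements before it: 14, 30, 23, 43, 8
Those larger than 2: 14, 30, 23, 43, 8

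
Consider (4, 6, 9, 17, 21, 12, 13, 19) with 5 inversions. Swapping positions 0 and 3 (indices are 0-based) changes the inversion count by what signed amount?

+5

Positions 0 and 3 hold 4 and 17; after swapping, the array is [17, 6, 9, 4, 21, 12, 13, 19].
For each element, count later entries that are smaller:
17 → 6, 9, 4, 12, 13 → 5
6 → 4 → 1
9 → 4 → 1
4 → none → 0
21 → 12, 13, 19 → 3
12 → none → 0
13 → none → 0
19 → none → 0
Sum: 5 + 1 + 1 + 0 + 3 + 0 + 0 + 0 = 10
Change: 10 − 5 = +5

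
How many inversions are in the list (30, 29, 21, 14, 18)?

There are 9 inversions.

For each element, count later entries that are smaller:
30: 4
29: 3
21: 2
14: 0
18: 0
Sum: 4 + 3 + 2 + 0 + 0 = 9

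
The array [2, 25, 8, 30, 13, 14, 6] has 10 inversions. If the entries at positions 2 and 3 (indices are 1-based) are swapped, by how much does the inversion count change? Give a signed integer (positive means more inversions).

-1

Positions 2 and 3 hold 25 and 8; after swapping, the array is [2, 8, 25, 30, 13, 14, 6].
Element-by-element contributions:
2: 0
8: 1
25: 3
30: 3
13: 1
14: 1
6: 0
Sum: 0 + 1 + 3 + 3 + 1 + 1 + 0 = 9
Change: 9 − 10 = -1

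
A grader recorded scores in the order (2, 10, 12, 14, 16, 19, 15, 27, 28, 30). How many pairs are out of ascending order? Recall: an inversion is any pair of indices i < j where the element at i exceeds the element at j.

Element-by-element contributions:
2: 0
10: 0
12: 0
14: 0
16: 1
19: 1
15: 0
27: 0
28: 0
30: 0
Sum: 0 + 0 + 0 + 0 + 1 + 1 + 0 + 0 + 0 + 0 = 2

2 inversions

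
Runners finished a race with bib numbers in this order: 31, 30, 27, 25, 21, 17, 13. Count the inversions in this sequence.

21

Count, for each position, how many later elements it exceeds:
31: 6
30: 5
27: 4
25: 3
21: 2
17: 1
13: 0
Sum: 6 + 5 + 4 + 3 + 2 + 1 + 0 = 21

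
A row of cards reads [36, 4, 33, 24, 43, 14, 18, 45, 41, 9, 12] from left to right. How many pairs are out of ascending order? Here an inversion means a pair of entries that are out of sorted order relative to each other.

Count, for each position, how many later elements it exceeds:
36 → 4, 33, 24, 14, 18, 9, 12 → 7
4 → none → 0
33 → 24, 14, 18, 9, 12 → 5
24 → 14, 18, 9, 12 → 4
43 → 14, 18, 41, 9, 12 → 5
14 → 9, 12 → 2
18 → 9, 12 → 2
45 → 41, 9, 12 → 3
41 → 9, 12 → 2
9 → none → 0
12 → none → 0
Sum: 7 + 0 + 5 + 4 + 5 + 2 + 2 + 3 + 2 + 0 + 0 = 30

There are 30 inversions.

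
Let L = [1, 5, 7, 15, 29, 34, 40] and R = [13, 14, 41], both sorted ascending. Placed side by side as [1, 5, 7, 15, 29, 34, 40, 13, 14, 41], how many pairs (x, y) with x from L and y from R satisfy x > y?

Count, for every r in R, how many entries of L exceed r:
r = 13: 15, 29, 34, 40 → 4
r = 14: 15, 29, 34, 40 → 4
r = 41: none → 0
Cross-inversions: 4 + 4 + 0 = 8

8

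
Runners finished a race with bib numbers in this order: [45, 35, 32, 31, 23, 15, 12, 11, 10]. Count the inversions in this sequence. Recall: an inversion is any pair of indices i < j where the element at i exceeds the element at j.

Element-by-element contributions:
45 → 35, 32, 31, 23, 15, 12, 11, 10 → 8
35 → 32, 31, 23, 15, 12, 11, 10 → 7
32 → 31, 23, 15, 12, 11, 10 → 6
31 → 23, 15, 12, 11, 10 → 5
23 → 15, 12, 11, 10 → 4
15 → 12, 11, 10 → 3
12 → 11, 10 → 2
11 → 10 → 1
10 → none → 0
Sum: 8 + 7 + 6 + 5 + 4 + 3 + 2 + 1 + 0 = 36

36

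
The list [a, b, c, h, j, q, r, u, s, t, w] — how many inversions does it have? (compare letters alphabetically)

2 out-of-order pairs

Count, for each position, how many later elements it exceeds:
a → none → 0
b → none → 0
c → none → 0
h → none → 0
j → none → 0
q → none → 0
r → none → 0
u → s, t → 2
s → none → 0
t → none → 0
w → none → 0
Sum: 0 + 0 + 0 + 0 + 0 + 0 + 0 + 2 + 0 + 0 + 0 = 2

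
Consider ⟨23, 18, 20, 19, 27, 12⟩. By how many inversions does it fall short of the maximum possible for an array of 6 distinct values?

6 inversions short

Maximum inversions for 6 distinct elements is C(6, 2) = 6·5/2 = 15.
Current inversions — for each element, count later smaller elements:
23: 4
18: 1
20: 2
19: 1
27: 1
12: 0
Current total: 4 + 1 + 2 + 1 + 1 + 0 = 9
Shortfall: 15 − 9 = 6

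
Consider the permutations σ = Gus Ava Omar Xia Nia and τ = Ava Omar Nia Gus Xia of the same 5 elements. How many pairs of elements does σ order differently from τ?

4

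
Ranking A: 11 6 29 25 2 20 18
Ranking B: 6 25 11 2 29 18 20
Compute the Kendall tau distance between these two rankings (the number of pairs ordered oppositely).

Assign each item its position (1..7) in the first ordering, then rewrite the second ordering as that position sequence:
positions: 11→1, 6→2, 29→3, 25→4, 2→5, 20→6, 18→7
second ordering as positions: [2, 4, 1, 5, 3, 7, 6]
Discordant pairs = inversions in this position sequence.
2: 1 → 1
4: 1, 3 → 2
1: 0
5: 3 → 1
3: 0
7: 6 → 1
6: 0
Total: 1 + 2 + 0 + 1 + 0 + 1 + 0 = 5

5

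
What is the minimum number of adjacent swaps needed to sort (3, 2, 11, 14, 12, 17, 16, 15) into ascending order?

Each adjacent swap fixes exactly one inversion, so the minimum swap count equals the number of inversions.
Count inversions — for each element, later elements that are smaller:
3: 2 → 1
2: none → 0
11: none → 0
14: 12 → 1
12: none → 0
17: 16, 15 → 2
16: 15 → 1
15: none → 0
Total inversions: 1 + 0 + 0 + 1 + 0 + 2 + 1 + 0 = 5

5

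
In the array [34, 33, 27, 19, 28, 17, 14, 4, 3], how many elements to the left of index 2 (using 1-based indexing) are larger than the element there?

1

The element at index 2 is 33.
Elements before it: 34
Those larger than 33: 34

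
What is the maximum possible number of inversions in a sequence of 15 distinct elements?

105 inversions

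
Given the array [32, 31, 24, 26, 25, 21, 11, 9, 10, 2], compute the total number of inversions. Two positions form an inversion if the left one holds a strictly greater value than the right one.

42 inversions

Sweep left to right; for each value list the smaller values that follow it:
32: 9
31: 8
24: 5
26: 6
25: 5
21: 4
11: 3
9: 1
10: 1
2: 0
Sum: 9 + 8 + 5 + 6 + 5 + 4 + 3 + 1 + 1 + 0 = 42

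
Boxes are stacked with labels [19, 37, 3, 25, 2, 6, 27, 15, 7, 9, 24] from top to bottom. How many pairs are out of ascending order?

28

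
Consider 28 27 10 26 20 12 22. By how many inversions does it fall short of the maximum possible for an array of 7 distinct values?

Maximum inversions for 7 distinct elements is C(7, 2) = 7·6/2 = 21.
Current inversions — for each element, count later smaller elements:
28: 6
27: 5
10: 0
26: 3
20: 1
12: 0
22: 0
Current total: 6 + 5 + 0 + 3 + 1 + 0 + 0 = 15
Shortfall: 21 − 15 = 6

6 inversions short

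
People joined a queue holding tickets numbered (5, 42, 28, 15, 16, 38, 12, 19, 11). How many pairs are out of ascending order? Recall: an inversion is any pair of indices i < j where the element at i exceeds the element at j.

Inversions: 21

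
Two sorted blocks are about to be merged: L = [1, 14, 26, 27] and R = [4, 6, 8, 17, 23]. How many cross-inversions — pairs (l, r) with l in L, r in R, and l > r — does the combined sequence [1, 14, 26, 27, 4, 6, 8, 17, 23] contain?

Count, for every r in R, how many entries of L exceed r:
r = 4: 14, 26, 27 → 3
r = 6: 14, 26, 27 → 3
r = 8: 14, 26, 27 → 3
r = 17: 26, 27 → 2
r = 23: 26, 27 → 2
Cross-inversions: 3 + 3 + 3 + 2 + 2 = 13

13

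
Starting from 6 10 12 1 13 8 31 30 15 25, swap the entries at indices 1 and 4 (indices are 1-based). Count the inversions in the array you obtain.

Positions 1 and 4 hold 6 and 1; after swapping, the array is [1, 10, 12, 6, 13, 8, 31, 30, 15, 25].
Count, for each position, how many later elements it exceeds:
1 → none → 0
10 → 6, 8 → 2
12 → 6, 8 → 2
6 → none → 0
13 → 8 → 1
8 → none → 0
31 → 30, 15, 25 → 3
30 → 15, 25 → 2
15 → none → 0
25 → none → 0
Sum: 0 + 2 + 2 + 0 + 1 + 0 + 3 + 2 + 0 + 0 = 10

There are 10 inversions.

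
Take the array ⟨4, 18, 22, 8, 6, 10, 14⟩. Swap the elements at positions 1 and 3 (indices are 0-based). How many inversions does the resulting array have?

Positions 1 and 3 hold 18 and 8; after swapping, the array is [4, 8, 22, 18, 6, 10, 14].
For each element, count later entries that are smaller:
4: 0
8: 1
22: 4
18: 3
6: 0
10: 0
14: 0
Sum: 0 + 1 + 4 + 3 + 0 + 0 + 0 = 8

8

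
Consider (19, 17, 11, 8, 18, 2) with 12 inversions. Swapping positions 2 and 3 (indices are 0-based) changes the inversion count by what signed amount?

Positions 2 and 3 hold 11 and 8; after swapping, the array is [19, 17, 8, 11, 18, 2].
Sweep left to right; for each value list the smaller values that follow it:
19 → 17, 8, 11, 18, 2 → 5
17 → 8, 11, 2 → 3
8 → 2 → 1
11 → 2 → 1
18 → 2 → 1
2 → none → 0
Sum: 5 + 3 + 1 + 1 + 1 + 0 = 11
Change: 11 − 12 = -1

-1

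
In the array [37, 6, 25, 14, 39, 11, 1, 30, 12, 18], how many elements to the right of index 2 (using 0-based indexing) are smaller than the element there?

5

The element at index 2 is 25.
Elements after it: 14, 39, 11, 1, 30, 12, 18
Those smaller than 25: 14, 11, 1, 12, 18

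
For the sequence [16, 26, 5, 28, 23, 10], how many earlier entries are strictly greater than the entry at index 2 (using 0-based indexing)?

2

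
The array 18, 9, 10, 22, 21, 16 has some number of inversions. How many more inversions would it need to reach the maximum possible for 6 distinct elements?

9

Maximum inversions for 6 distinct elements is C(6, 2) = 6·5/2 = 15.
Current inversions — for each element, count later smaller elements:
18: 3
9: 0
10: 0
22: 2
21: 1
16: 0
Current total: 3 + 0 + 0 + 2 + 1 + 0 = 6
Shortfall: 15 − 6 = 9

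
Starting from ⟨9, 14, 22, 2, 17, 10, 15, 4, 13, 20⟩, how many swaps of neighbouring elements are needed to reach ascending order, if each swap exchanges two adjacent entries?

20 swaps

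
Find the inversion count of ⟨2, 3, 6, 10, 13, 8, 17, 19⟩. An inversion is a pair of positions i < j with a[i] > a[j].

2 out-of-order pairs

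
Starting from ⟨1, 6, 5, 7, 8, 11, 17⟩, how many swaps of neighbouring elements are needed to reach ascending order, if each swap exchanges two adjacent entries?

1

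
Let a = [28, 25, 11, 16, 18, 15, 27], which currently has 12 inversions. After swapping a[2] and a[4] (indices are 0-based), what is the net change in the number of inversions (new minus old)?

+3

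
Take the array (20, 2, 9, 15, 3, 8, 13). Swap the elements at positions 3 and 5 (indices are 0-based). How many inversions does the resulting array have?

10 inversions

Positions 3 and 5 hold 15 and 8; after swapping, the array is [20, 2, 9, 8, 3, 15, 13].
Element-by-element contributions:
20: 6
2: 0
9: 2
8: 1
3: 0
15: 1
13: 0
Sum: 6 + 0 + 2 + 1 + 0 + 1 + 0 = 10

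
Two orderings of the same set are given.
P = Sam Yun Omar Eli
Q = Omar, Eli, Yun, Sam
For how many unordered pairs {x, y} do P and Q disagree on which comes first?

Disagreeing pairs: 5

Assign each item its position (1..4) in the first ordering, then rewrite the second ordering as that position sequence:
positions: Sam→1, Yun→2, Omar→3, Eli→4
second ordering as positions: [3, 4, 2, 1]
Discordant pairs = inversions in this position sequence.
3: 2, 1 → 2
4: 2, 1 → 2
2: 1 → 1
1: 0
Total: 2 + 2 + 1 + 0 = 5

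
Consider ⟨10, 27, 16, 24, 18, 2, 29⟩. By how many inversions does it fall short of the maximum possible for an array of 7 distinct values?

12

Maximum inversions for 7 distinct elements is C(7, 2) = 7·6/2 = 21.
Current inversions — for each element, count later smaller elements:
10: 1
27: 4
16: 1
24: 2
18: 1
2: 0
29: 0
Current total: 1 + 4 + 1 + 2 + 1 + 0 + 0 = 9
Shortfall: 21 − 9 = 12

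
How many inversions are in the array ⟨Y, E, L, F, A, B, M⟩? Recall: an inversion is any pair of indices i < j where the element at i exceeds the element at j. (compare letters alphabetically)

Sweep left to right; for each value list the smaller values that follow it:
Y: 6
E: 2
L: 3
F: 2
A: 0
B: 0
M: 0
Sum: 6 + 2 + 3 + 2 + 0 + 0 + 0 = 13

13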